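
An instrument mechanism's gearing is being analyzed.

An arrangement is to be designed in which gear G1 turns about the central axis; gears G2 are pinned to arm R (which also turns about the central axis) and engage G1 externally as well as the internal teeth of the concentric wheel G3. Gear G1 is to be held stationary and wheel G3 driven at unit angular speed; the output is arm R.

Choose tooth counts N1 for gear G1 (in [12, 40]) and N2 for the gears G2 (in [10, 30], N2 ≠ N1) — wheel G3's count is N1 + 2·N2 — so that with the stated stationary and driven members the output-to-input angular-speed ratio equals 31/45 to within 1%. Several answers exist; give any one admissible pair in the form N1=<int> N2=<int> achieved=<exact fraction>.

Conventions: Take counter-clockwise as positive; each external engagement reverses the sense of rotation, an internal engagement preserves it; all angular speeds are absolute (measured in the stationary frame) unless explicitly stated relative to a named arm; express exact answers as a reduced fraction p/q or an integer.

N1=28 N2=17 achieved=31/45

class = planetary set [ratio 31/45 wanted; Willis about the carrier]
Willis with ω_sun = 0: ω_arm/ω_ring = N3/(N1+N3); set equal to 31/45  ⇒  N3/N1 = (31/45)/(1 − 31/45) = 31/14
N3 = N1 + 2·N2  ⇒  N2/N1 = (N3/N1 − 1)/2 = (31/14 − 1)/2 = 17/28
smallest multiple with N1 ≥ 12 and N2 ≥ 10: k = 1  ⇒  N1 = 1·28 = 28, N2 = 1·17 = 17 (N1 ≤ 40, N2 ≤ 30, N2 ≠ N1 ✓), N3 = 28 + 2·17 = 62
check: N3/(N1+N3) with N1 = 28, N3 = 62 gives 31/45; |achieved − target| = 0 ≤ 31/4500 ✓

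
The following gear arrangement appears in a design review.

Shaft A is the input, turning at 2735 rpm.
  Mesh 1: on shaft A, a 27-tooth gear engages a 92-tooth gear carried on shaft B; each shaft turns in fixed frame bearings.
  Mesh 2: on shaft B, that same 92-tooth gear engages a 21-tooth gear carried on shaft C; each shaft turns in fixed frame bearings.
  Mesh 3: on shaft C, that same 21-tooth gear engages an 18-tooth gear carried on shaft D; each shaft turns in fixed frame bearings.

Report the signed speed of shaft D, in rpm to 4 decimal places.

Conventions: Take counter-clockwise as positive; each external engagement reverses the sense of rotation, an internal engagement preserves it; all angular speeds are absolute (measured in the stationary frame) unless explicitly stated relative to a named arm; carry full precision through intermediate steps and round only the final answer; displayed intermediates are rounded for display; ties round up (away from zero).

recognized (4 fixed axles, 3 meshes): fixed-axis compound train
mesh 1 [27T→92T]: ω = 2735.0000×27/92 = 802.6630 rpm, sense flips to −
mesh 2 [92T→21T]: ω = 802.6630×92/21 = 3516.4286 rpm, sense flips to +
mesh 3 [21T→18T]: ω = 3516.4286×21/18 = 4102.5000 rpm, sense flips to −
signed output speed = -4102.5000 rpm

-4102.5000 rpm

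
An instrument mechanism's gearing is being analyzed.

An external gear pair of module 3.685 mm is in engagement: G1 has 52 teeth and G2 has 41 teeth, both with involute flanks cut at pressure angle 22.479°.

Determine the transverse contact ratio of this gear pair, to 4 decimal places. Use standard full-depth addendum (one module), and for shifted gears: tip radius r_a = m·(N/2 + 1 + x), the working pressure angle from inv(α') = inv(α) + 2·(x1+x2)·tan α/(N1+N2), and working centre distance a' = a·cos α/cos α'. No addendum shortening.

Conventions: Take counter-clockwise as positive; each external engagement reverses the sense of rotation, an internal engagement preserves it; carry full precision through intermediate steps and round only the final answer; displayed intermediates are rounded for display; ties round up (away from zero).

recognized (one external pair, fixed centres): single-mesh tooth geometry, m = 3.685, N1 = 52, N2 = 41
base radii: r_b1 = 88.530330, r_b2 = 69.802761
tip radii: r_a1 = 99.495000, r_a2 = 79.227500
no profile shift: α' = α, a' = a
action lengths: √(r_a1²−r_b1²) = 45.405238, √(r_a2²−r_b2²) = 37.477612
base pitch p_b = π·m·cos α = 10.697163
CR = (45.405238 + 37.477612 − 171.352500·sin 22.47900°)/10.697163 = 1.623525
contact ratio ≈ 1.6235

1.6235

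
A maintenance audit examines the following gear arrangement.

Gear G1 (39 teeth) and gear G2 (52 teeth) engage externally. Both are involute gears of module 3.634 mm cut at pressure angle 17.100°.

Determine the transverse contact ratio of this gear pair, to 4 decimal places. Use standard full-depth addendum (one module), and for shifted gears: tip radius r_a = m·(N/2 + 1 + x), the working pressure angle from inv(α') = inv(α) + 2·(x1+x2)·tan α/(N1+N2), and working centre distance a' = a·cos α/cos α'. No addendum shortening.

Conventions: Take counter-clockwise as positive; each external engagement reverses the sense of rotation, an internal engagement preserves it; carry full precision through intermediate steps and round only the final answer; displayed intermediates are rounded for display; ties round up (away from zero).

topology: single-mesh involute geometry — m = 3.634, 39T/52T pair
base radii: r_b1 = 67.730360, r_b2 = 90.307147
tip radii: r_a1 = 74.497000, r_a2 = 98.118000
no profile shift: α' = α, a' = a
action lengths: √(r_a1²−r_b1²) = 31.022593, √(r_a2²−r_b2²) = 38.363539
base pitch p_b = π·m·cos α = 10.911857
CR = (31.022593 + 38.363539 − 165.347000·sin 17.10000°)/10.911857 = 1.903200
contact ratio ≈ 1.9032

1.9032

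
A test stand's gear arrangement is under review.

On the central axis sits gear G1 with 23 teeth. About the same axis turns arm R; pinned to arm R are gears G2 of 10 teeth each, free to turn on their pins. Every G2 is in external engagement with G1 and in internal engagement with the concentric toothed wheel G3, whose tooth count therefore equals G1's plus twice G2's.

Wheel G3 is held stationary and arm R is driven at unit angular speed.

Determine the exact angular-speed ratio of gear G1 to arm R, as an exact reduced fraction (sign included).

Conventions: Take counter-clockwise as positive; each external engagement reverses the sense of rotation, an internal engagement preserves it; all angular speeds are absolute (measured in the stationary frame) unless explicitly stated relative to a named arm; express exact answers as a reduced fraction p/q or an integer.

class = planetary set [G3 = 23+2·10 = 43; Willis about the carrier]
ring teeth: 23 + 2·10 = 43
23(ω_sun−ω_arm) = −43(ω_ring−ω_arm),  ω_ring = 0, ω_arm = 1
ω_sun = 1 − (43/23)(0−1) = 66/23
ω_out/ω_in = 66/23

66/23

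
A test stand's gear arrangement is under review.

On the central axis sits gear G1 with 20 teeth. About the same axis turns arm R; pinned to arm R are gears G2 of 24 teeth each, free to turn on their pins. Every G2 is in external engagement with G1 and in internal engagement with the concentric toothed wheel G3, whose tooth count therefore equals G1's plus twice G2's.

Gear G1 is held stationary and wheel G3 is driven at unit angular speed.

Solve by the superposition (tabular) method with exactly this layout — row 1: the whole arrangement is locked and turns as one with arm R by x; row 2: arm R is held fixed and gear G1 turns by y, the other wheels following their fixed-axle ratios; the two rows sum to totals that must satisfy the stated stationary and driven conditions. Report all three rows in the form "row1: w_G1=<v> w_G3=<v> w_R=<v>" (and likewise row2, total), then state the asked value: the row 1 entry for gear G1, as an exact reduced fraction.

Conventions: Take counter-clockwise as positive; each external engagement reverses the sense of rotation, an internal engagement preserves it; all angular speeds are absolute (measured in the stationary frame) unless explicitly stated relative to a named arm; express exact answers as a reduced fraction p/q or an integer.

row1: w_G1=17/22 w_G3=17/22 w_R=17/22
row2: w_G1=-17/22 w_G3=5/22 w_R=0
total: w_G1=0 w_G3=1 w_R=17/22
asked value: 17/22

class = planetary set [G3 = 20+2·24 = 68; Willis about the carrier]
row 1 (train locked, turned with arm): all members turn x
superposition row 2 [arm held]: sun y, ring −(20/68)·y, arm 0
boundary: total ω_sun = x + y = 0 and total ω_ring = x − (20/68)·y = 1  ⇒  y = -17/22, x = 17/22
row 2 ring = −(20/68)·(-17/22) = 5/22
totals (row 1 + row 2): sun 17/22 + (-17/22) = 0, ring 17/22 + 5/22 = 1, arm 17/22 + 0 = 17/22
asked cell (row1, sun) = 17/22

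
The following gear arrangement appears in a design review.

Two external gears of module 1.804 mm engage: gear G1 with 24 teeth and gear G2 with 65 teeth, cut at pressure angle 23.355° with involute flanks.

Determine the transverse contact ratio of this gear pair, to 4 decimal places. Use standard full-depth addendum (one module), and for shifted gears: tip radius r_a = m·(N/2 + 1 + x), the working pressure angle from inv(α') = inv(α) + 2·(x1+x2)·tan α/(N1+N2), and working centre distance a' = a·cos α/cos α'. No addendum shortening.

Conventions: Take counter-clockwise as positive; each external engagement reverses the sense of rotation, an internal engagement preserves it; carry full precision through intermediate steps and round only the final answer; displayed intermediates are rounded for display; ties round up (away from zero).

recognized (one external pair, fixed centres): single-mesh tooth geometry, m = 1.804, N1 = 24, N2 = 65
base radii: r_b1 = 19.874298, r_b2 = 53.826225
tip radii: r_a1 = 23.452000, r_a2 = 60.434000
no profile shift: α' = α, a' = a
action lengths: √(r_a1²−r_b1²) = 12.450244, √(r_a2²−r_b2²) = 27.477370
base pitch p_b = π·m·cos α = 5.203079
CR = (12.450244 + 27.477370 − 80.278000·sin 23.35500°)/5.203079 = 1.557395
contact ratio ≈ 1.5574

1.5574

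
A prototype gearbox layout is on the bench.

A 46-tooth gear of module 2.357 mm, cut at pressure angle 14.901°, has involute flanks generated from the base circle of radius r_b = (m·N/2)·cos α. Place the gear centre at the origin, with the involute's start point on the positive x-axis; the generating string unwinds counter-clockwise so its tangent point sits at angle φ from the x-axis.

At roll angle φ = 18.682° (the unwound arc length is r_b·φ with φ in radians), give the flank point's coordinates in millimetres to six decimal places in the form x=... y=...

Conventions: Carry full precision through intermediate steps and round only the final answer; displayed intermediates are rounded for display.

x=55.099245 y=0.598947

single-mesh involute tooth geometry (46T wheel at module 2.357)
pitch radius r_p = m·N/2 = 2.357·46/2 = 54.211000
base radius r_b = r_p·cos α = 54.211000·cos 14.901° = 52.387970
roll angle φ = 18.682° = 0.32606241 rad
x = r_b·(cos φ + φ·sin φ) = 55.099245
y = r_b·(sin φ − φ·cos φ) = 0.598947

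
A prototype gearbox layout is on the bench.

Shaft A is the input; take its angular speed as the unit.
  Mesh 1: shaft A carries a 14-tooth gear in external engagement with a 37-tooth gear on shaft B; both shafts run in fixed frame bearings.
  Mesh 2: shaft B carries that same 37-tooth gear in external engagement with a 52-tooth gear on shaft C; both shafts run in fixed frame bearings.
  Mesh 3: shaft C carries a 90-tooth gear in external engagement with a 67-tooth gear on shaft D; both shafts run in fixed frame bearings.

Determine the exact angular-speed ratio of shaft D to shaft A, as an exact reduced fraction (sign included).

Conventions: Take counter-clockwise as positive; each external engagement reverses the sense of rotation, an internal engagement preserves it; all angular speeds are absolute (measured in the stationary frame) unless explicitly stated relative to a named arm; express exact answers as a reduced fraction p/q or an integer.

-315/871

class = fixed-axis compound train [3 meshes; 3 ratios multiply, 3 sense flips]
mesh 1 [14T→37T]: running ratio 14/37, sense −
mesh 2 [37T→52T]: running ratio 7/26, sense +
mesh 3 [90T→67T]: running ratio 315/871, sense −
ω_out/ω_in = -315/871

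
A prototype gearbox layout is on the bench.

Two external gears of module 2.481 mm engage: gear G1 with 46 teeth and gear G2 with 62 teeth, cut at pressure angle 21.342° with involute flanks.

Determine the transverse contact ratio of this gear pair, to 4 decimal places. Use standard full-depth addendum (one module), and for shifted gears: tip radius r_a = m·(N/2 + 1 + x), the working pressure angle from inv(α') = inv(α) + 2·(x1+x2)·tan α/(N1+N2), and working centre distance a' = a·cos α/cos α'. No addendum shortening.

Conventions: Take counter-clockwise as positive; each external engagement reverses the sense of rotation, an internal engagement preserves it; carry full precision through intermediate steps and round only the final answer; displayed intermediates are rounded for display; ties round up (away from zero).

topology: single-mesh involute geometry — m = 2.481, 46T/62T pair
base radii: r_b1 = 53.149888, r_b2 = 71.636805
tip radii: r_a1 = 59.544000, r_a2 = 79.392000
no profile shift: α' = α, a' = a
action lengths: √(r_a1²−r_b1²) = 26.843572, √(r_a2²−r_b2²) = 34.223644
base pitch p_b = π·m·cos α = 7.259796
CR = (26.843572 + 34.223644 − 133.974000·sin 21.34200°)/7.259796 = 1.695572
contact ratio ≈ 1.6956

1.6956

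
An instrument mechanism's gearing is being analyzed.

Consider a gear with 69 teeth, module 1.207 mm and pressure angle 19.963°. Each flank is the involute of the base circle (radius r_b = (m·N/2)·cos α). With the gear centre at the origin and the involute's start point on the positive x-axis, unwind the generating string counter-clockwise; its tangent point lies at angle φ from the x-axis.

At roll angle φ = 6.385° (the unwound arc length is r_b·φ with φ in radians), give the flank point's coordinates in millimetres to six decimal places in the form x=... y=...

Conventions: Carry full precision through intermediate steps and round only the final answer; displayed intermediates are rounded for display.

x=39.381676 y=0.018033

topology: single-mesh involute geometry — m = 1.207, N = 69
pitch radius r_p = m·N/2 = 1.207·69/2 = 41.641500
base radius r_b = r_p·cos α = 41.641500·cos 19.963° = 39.139399
roll angle φ = 6.385° = 0.11143927 rad
x = r_b·(cos φ + φ·sin φ) = 39.381676
y = r_b·(sin φ − φ·cos φ) = 0.018033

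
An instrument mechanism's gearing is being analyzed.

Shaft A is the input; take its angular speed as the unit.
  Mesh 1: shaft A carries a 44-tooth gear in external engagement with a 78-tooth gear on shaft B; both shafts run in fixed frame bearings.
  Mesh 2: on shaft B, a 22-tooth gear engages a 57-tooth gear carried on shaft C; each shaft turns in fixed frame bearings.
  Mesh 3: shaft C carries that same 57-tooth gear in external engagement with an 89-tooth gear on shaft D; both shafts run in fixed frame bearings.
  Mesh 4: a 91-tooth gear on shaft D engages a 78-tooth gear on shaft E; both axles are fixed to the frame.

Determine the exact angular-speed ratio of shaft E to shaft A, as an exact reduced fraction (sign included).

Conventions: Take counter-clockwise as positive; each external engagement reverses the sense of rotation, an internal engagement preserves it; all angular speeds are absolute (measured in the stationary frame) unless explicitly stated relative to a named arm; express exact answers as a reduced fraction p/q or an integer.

class = fixed-axis compound train [4 meshes; 4 ratios multiply, 4 sense flips]
mesh 1 [44T→78T]: running ratio 22/39, sense −
mesh 2 [22T→57T]: running ratio 484/2223, sense +
mesh 3 [57T→89T]: running ratio 484/3471, sense −
mesh 4 [91T→78T]: running ratio 1694/10413, sense +
ω_out/ω_in = 1694/10413

1694/10413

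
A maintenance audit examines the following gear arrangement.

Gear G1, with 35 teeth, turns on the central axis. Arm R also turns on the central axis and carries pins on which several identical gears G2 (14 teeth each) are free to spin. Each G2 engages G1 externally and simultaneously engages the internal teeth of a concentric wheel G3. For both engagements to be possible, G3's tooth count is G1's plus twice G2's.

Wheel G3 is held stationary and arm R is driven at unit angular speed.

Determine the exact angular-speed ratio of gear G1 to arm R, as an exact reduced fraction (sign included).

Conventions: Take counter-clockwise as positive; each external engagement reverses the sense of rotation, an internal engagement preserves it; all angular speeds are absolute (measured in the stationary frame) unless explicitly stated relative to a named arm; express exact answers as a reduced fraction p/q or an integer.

14/5

topology: planetary set — G1 35T / G2 14T / G3 63T, arm = carrier (Willis)
ring teeth: 35 + 2·14 = 63
35(ω_sun−ω_arm) = −63(ω_ring−ω_arm),  ω_ring = 0, ω_arm = 1
ω_sun = 1 − (63/35)(0−1) = 14/5
ω_out/ω_in = 14/5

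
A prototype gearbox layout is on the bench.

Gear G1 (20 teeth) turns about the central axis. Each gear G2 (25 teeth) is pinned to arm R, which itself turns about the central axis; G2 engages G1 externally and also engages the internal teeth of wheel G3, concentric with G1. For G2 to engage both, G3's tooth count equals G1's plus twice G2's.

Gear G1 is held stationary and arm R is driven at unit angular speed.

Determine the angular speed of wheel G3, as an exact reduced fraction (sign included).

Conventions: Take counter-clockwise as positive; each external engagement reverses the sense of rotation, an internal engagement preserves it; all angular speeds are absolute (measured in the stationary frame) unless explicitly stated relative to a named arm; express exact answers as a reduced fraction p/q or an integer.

9/7

recognized (axles ride arm R): planetary set, 20/25/70 teeth
ring teeth: 20 + 2·25 = 70
20(ω_sun−ω_arm) = −70(ω_ring−ω_arm),  ω_sun = 0, ω_arm = 1
ω_ring = 1 − (20/70)(0−1) = 9/7
exact speed ratio = 9/7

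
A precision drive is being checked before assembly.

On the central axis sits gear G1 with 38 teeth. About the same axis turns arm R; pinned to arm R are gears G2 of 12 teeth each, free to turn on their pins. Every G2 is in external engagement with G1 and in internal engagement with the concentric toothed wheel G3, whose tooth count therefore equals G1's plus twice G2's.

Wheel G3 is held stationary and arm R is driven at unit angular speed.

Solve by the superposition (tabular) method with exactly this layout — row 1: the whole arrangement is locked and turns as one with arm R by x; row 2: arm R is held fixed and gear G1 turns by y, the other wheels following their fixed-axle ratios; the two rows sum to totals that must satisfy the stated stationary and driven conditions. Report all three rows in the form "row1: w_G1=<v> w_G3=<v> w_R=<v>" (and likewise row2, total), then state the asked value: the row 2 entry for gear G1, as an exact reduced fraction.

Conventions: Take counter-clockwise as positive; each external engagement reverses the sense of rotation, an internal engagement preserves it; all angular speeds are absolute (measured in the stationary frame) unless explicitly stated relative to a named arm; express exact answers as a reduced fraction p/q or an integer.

recognized (axles ride arm R): planetary set, 38/12/62 teeth
superposition row 1 [locked train]: every member turns x
row 2 (arm held, sun turns y): ω_ring = −(38/62)·y, ω_arm = 0
boundary: total ω_ring = x − (38/62)·y = 0 and total ω_arm = x = 1  ⇒  y = 31/19, x = 1
row 2 ring = −(38/62)·31/19 = -1
totals (row 1 + row 2): sun 1 + 31/19 = 50/19, ring 1 + (-1) = 0, arm 1 + 0 = 1
asked cell (row2, sun) = 31/19

row1: w_G1=1 w_G3=1 w_R=1
row2: w_G1=31/19 w_G3=-1 w_R=0
total: w_G1=50/19 w_G3=0 w_R=1
asked value: 31/19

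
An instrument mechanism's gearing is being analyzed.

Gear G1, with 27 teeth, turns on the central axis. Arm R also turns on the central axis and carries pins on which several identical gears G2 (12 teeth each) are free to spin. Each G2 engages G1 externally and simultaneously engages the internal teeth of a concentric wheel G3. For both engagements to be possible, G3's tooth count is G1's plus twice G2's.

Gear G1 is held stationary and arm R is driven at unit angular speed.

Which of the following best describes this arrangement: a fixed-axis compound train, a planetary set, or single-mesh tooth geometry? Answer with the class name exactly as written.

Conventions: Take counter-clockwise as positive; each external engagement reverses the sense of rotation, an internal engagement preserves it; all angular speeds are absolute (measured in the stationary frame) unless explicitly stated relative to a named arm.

planetary set

class = planetary set [G3 = 27+2·12 = 51; Willis about the carrier]
classification: planetary set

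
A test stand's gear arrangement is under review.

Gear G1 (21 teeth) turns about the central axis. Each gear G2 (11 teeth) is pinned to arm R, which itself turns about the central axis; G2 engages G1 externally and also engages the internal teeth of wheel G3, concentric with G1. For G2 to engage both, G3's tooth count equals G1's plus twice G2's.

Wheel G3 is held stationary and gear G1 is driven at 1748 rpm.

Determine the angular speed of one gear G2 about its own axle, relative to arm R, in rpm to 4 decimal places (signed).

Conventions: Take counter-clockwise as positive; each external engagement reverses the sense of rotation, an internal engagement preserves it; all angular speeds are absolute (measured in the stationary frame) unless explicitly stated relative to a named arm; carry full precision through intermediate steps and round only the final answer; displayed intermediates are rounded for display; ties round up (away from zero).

class = planetary set [G3 = 21+2·11 = 43; Willis about the carrier]
normalise by the input: solve with ω_sun = 1, then scale by 1748 rpm
ring teeth: 21 + 2·11 = 43
21(ω_sun−ω_arm) = −43(ω_ring−ω_arm),  ω_ring = 0, ω_sun = 1
21(1−ω_arm) = −43(0−ω_arm)  ⇒  64·ω_arm = 21  ⇒  ω_arm = 21/64
sun–planet mesh: 21·(1−21/64) = −11·(ω_p−ω_arm)  ⇒  ω_p−ω_arm = -903/704
scale: ω_p−ω_arm = -903/704 × 1748 rpm = -2242.1080 rpm

-2242.1080 rpm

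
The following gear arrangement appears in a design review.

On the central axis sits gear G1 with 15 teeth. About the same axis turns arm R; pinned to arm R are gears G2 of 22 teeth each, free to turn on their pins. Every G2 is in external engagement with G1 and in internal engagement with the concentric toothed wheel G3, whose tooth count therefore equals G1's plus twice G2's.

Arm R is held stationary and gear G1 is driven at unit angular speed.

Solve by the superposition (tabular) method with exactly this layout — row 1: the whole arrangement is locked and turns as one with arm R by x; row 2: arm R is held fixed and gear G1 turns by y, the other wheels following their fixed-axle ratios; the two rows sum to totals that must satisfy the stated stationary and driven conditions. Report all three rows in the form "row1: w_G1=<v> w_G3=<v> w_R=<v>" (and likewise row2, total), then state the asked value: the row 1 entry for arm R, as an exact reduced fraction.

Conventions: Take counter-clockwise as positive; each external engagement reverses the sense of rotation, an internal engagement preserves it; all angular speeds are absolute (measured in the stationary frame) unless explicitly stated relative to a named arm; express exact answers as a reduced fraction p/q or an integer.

row1: w_G1=0 w_G3=0 w_R=0
row2: w_G1=1 w_G3=-15/59 w_R=0
total: w_G1=1 w_G3=-15/59 w_R=0
asked value: 0

planetary set (15T centre, 22T on arm, 59T internal) — Willis relation
row 1 — lock + rotate with arm: ω_sun = ω_ring = ω_arm = x
row 2: sun turns y, ring = −(15/59)·y, arm 0
boundary: total ω_arm = x = 0 and total ω_sun = x + y = 1  ⇒  y = 1, x = 0
row 2 ring = −(15/59)·1 = -15/59
totals (row 1 + row 2): sun 0 + 1 = 1, ring 0 + (-15/59) = -15/59, arm 0 + 0 = 0
asked cell (row1, arm) = 0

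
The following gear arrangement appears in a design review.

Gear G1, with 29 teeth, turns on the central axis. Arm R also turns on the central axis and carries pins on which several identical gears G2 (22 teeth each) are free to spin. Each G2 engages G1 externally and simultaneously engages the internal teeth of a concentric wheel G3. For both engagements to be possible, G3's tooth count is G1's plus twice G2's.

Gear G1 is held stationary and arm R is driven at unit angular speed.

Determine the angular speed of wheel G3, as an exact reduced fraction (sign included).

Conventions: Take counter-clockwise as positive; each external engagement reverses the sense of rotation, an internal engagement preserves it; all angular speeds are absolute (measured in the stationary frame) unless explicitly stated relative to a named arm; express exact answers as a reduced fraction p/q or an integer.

102/73

recognized (axles ride arm R): planetary set, 29/22/73 teeth
ring teeth: 29 + 2·22 = 73
29(ω_sun−ω_arm) = −73(ω_ring−ω_arm),  ω_sun = 0, ω_arm = 1
ω_ring = 1 − (29/73)(0−1) = 102/73
exact speed ratio = 102/73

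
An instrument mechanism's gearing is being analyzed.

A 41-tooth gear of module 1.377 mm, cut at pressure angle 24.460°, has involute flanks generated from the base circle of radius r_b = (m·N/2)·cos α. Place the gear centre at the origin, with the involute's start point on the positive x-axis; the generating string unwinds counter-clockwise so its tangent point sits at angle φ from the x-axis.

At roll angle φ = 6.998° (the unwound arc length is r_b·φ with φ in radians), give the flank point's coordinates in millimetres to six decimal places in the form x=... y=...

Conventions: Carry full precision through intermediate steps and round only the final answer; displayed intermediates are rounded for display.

x=25.885949 y=0.015582

topology: single-mesh involute geometry — m = 1.377, N = 41
pitch radius r_p = m·N/2 = 1.377·41/2 = 28.228500
base radius r_b = r_p·cos α = 28.228500·cos 24.460° = 25.695008
roll angle φ = 6.998° = 0.12213814 rad
x = r_b·(cos φ + φ·sin φ) = 25.885949
y = r_b·(sin φ − φ·cos φ) = 0.015582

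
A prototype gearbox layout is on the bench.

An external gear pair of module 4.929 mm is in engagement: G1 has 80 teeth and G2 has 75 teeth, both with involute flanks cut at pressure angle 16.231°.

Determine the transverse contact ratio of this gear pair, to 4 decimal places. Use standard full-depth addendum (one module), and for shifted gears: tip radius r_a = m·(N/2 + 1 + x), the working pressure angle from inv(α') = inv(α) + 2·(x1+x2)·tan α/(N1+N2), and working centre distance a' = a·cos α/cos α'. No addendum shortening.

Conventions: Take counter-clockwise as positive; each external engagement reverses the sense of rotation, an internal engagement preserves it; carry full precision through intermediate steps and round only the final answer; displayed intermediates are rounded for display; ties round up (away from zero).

2.0965

topology: single-mesh involute geometry — m = 4.929, 80T/75T pair
base radii: r_b1 = 189.301714, r_b2 = 177.470357
tip radii: r_a1 = 202.089000, r_a2 = 189.766500
no profile shift: α' = α, a' = a
action lengths: √(r_a1²−r_b1²) = 70.744787, √(r_a2²−r_b2²) = 67.198191
base pitch p_b = π·m·cos α = 14.867722
CR = (70.744787 + 67.198191 − 381.997500·sin 16.23100°)/14.867722 = 2.096529
contact ratio ≈ 2.0965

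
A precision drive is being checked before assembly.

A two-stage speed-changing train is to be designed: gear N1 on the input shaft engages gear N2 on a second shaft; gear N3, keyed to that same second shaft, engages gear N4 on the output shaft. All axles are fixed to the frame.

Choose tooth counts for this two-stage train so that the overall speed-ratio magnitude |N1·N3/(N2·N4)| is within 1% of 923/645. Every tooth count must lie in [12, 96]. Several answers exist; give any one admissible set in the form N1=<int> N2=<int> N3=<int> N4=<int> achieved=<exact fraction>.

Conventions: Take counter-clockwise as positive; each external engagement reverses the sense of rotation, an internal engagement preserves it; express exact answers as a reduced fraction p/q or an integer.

2-stage fixed-axis compound train for ratio 923/645
target = 923/645 in lowest terms: an exact hit needs N1·N3 = k·923 and N2·N4 = k·645 for one integer k, every count in [12, 96]; additionally prefer no 1:1 stage (N1 ≠ N2, N3 ≠ N4)
k = 1: N1·N3 = 923 = 13·71, N2·N4 = 645 = 15·43
achieved = 13·71/(15·43) = 923/645; |achieved − target| = 0 ≤ 923/64500 ✓

N1=13 N2=15 N3=71 N4=43 achieved=923/645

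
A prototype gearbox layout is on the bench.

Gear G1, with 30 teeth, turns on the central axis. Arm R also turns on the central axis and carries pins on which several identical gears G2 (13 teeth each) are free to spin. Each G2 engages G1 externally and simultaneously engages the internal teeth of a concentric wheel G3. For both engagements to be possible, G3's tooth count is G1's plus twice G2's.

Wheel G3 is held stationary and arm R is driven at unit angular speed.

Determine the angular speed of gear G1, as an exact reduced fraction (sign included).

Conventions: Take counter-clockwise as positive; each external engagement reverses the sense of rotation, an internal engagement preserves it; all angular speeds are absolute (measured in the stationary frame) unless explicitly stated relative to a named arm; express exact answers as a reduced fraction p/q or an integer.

43/15

planetary set (30T centre, 13T on arm, 56T internal) — Willis relation
ring teeth: 30 + 2·13 = 56
30(ω_sun−ω_arm) = −56(ω_ring−ω_arm),  ω_ring = 0, ω_arm = 1
ω_sun = 1 − (56/30)(0−1) = 43/15
exact speed ratio = 43/15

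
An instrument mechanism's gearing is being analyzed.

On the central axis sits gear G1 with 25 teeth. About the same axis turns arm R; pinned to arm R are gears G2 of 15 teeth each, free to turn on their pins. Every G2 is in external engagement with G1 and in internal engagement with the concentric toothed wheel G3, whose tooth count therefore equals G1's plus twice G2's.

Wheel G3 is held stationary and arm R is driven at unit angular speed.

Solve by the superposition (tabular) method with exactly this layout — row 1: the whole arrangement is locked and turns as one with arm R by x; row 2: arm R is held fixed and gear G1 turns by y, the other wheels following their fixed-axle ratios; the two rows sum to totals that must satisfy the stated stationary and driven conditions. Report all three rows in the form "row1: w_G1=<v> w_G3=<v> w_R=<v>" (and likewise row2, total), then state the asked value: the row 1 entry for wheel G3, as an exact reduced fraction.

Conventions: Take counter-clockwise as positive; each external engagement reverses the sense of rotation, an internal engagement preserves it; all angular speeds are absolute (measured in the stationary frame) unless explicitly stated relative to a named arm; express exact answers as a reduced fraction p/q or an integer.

row1: w_G1=1 w_G3=1 w_R=1
row2: w_G1=11/5 w_G3=-1 w_R=0
total: w_G1=16/5 w_G3=0 w_R=1
asked value: 1

recognized (axles ride arm R): planetary set, 25/15/55 teeth
row 1 (train locked, turned with arm): all members turn x
row 2 — arm fixed, fixed-axis ratios: sun y, ring −(25/55)·y, arm 0
boundary: total ω_ring = x − (25/55)·y = 0 and total ω_arm = x = 1  ⇒  y = 11/5, x = 1
row 2 ring = −(25/55)·11/5 = -1
totals (row 1 + row 2): sun 1 + 11/5 = 16/5, ring 1 + (-1) = 0, arm 1 + 0 = 1
asked cell (row1, ring) = 1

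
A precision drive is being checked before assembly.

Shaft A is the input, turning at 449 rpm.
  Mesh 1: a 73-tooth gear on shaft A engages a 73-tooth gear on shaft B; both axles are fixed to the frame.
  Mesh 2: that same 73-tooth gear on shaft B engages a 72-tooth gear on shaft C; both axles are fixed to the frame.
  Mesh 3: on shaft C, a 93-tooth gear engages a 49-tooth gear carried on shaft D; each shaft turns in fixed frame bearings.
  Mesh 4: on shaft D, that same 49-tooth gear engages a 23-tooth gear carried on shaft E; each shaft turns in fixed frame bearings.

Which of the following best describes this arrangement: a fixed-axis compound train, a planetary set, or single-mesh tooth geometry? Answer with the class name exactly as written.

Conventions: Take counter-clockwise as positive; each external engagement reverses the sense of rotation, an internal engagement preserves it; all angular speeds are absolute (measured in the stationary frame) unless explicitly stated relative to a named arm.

4-mesh fixed-axis compound train (all bearings frame-fixed)
classification: fixed-axis compound train

fixed-axis compound train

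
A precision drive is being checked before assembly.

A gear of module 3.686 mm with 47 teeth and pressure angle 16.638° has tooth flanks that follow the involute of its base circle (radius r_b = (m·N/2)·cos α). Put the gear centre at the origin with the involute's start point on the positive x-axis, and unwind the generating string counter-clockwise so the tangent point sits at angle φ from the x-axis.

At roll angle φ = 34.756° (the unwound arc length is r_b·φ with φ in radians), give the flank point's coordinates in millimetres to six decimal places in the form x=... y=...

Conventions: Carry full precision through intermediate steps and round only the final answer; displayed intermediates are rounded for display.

recognized (one wheel, involute flank): single-mesh tooth geometry, m = 3.686, N = 47
pitch radius r_p = m·N/2 = 3.686·47/2 = 86.621000
base radius r_b = r_p·cos α = 86.621000·cos 16.638° = 82.994429
roll angle φ = 34.756° = 0.60660663 rad
x = r_b·(cos φ + φ·sin φ) = 96.887966
y = r_b·(sin φ − φ·cos φ) = 5.950910

x=96.887966 y=5.950910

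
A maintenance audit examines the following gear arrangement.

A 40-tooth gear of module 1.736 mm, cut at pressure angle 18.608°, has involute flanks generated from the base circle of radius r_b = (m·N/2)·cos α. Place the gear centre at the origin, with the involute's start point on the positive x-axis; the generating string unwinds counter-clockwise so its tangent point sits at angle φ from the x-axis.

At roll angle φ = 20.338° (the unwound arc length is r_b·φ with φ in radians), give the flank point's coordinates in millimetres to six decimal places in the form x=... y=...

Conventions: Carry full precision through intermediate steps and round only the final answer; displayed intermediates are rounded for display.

single-mesh involute tooth geometry (40T wheel at module 1.736)
pitch radius r_p = m·N/2 = 1.736·40/2 = 34.720000
base radius r_b = r_p·cos α = 34.720000·cos 18.608° = 32.904973
roll angle φ = 20.338° = 0.35496506 rad
x = r_b·(cos φ + φ·sin φ) = 34.913145
y = r_b·(sin φ − φ·cos φ) = 0.484412

x=34.913145 y=0.484412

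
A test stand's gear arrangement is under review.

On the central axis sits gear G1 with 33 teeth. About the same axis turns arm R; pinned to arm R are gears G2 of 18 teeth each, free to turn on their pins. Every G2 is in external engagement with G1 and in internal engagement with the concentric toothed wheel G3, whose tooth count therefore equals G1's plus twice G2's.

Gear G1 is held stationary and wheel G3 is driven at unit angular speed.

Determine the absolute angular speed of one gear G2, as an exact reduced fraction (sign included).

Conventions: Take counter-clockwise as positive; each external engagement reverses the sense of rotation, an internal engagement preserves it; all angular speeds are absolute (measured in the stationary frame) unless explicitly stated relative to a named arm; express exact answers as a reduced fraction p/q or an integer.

23/12

topology: planetary set — G1 33T / G2 18T / G3 69T, arm = carrier (Willis)
ring teeth: 33 + 2·18 = 69
33(ω_sun−ω_arm) = −69(ω_ring−ω_arm),  ω_sun = 0, ω_ring = 1
33(0−ω_arm) = −69(1−ω_arm)  ⇒  102·ω_arm = 69  ⇒  ω_arm = 23/34
sun–planet mesh: 33·(0−23/34) = −18·(ω_p−ω_arm)  ⇒  ω_p−ω_arm = 253/204
ω_p = 23/34 + 253/204 = 23/12
exact speed ratio = 23/12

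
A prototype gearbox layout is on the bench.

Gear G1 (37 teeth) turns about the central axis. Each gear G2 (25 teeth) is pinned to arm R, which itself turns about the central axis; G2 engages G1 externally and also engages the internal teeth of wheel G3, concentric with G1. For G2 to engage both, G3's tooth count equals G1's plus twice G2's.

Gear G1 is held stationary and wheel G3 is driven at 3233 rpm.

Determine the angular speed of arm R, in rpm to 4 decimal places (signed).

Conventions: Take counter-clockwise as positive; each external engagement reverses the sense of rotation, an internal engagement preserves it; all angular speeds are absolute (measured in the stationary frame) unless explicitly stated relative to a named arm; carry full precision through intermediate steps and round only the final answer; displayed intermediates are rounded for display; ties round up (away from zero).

planetary set (37T centre, 25T on arm, 87T internal) — Willis relation
normalise by the input: solve with ω_ring = 1, then scale by 3233 rpm
ring teeth: 37 + 2·25 = 87
37(ω_sun−ω_arm) = −87(ω_ring−ω_arm),  ω_sun = 0, ω_ring = 1
37(0−ω_arm) = −87(1−ω_arm)  ⇒  124·ω_arm = 87  ⇒  ω_arm = 87/124
scale: ω_arm = 87/124 × 3233 rpm = +2268.3145 rpm

+2268.3145 rpm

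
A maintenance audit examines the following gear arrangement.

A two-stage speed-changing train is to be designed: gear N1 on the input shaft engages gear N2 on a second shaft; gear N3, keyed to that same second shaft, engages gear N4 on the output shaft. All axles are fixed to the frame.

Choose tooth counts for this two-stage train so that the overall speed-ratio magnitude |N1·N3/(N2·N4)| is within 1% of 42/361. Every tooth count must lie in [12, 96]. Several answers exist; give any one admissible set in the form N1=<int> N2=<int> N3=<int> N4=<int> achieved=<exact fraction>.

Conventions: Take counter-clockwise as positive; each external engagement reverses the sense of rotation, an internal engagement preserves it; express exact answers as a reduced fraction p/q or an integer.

N1=12 N2=19 N3=14 N4=76 achieved=42/361

2-stage fixed-axis compound train for ratio 42/361
target = 42/361 in lowest terms: an exact hit needs N1·N3 = k·42 and N2·N4 = k·361 for one integer k, every count in [12, 96]; additionally prefer no 1:1 stage (N1 ≠ N2, N3 ≠ N4)
k = 1…3: no 1:1-free in-range split of k·42 and k·361 into factor pairs; take k = 4
k = 4: N1·N3 = 168 = 12·14, N2·N4 = 1444 = 19·76
achieved = 12·14/(19·76) = 42/361; |achieved − target| = 0 ≤ 21/18050 ✓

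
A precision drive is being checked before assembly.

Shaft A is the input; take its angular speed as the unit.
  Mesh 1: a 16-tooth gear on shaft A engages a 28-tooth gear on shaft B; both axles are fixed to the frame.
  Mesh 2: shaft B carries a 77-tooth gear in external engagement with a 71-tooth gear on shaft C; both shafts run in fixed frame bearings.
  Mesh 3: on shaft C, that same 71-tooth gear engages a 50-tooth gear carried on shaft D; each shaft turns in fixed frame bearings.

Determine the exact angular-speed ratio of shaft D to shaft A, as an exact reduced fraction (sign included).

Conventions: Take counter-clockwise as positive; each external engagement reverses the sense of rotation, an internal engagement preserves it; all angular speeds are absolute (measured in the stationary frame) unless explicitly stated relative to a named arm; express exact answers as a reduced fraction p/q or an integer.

class = fixed-axis compound train [3 meshes; 3 ratios multiply, 3 sense flips]
mesh 1 [16T→28T]: running ratio 4/7, sense −
mesh 2 [77T→71T]: running ratio 44/71, sense +
mesh 3 [71T→50T]: running ratio 22/25, sense −
ω_out/ω_in = -22/25

-22/25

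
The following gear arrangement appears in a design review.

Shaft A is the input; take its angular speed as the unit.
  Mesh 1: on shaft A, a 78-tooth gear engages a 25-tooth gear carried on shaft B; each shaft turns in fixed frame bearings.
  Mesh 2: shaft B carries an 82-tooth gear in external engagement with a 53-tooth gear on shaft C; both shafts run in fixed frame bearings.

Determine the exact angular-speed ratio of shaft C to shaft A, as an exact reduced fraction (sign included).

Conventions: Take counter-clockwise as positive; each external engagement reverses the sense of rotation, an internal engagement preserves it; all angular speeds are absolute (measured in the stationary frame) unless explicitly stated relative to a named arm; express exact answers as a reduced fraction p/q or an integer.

class = fixed-axis compound train [2 meshes; 2 ratios multiply, 2 sense flips]
mesh 1 [78T→25T]: running ratio 78/25, sense −
mesh 2 [82T→53T]: running ratio 6396/1325, sense +
ω_out/ω_in = 6396/1325

6396/1325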